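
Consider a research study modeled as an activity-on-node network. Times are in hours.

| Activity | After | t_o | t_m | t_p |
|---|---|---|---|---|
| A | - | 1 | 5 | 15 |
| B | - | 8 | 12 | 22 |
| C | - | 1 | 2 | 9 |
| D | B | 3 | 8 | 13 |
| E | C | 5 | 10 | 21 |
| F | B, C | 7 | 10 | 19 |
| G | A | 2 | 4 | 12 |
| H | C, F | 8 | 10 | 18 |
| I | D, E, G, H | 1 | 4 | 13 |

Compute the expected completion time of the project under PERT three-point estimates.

te_A = (1 + 4·5 + 15)/6 = 36/6 = 6
te_B = (8 + 4·12 + 22)/6 = 78/6 = 13
te_C = (1 + 4·2 + 9)/6 = 18/6 = 3
te_D = (3 + 4·8 + 13)/6 = 48/6 = 8
te_E = (5 + 4·10 + 21)/6 = 66/6 = 11
te_F = (7 + 4·10 + 19)/6 = 66/6 = 11
te_G = (2 + 4·4 + 12)/6 = 30/6 = 5
te_H = (8 + 4·10 + 18)/6 = 66/6 = 11
te_I = (1 + 4·4 + 13)/6 = 30/6 = 5

Forward pass:
ES_A = 0; EF_A = 6
ES_B = 0; EF_B = 13
ES_C = 0; EF_C = 3
ES_D = 13; EF_D = 13+8 = 21
ES_E = 3; EF_E = 3+11 = 14
ES_F = max(EF_B=13, EF_C=3) = 13; EF_F = 13+11 = 24
ES_G = 6; EF_G = 6+5 = 11
ES_H = max(EF_C=3, EF_F=24) = 24; EF_H = 24+11 = 35
ES_I = max(EF_D=21, EF_E=14, EF_G=11, EF_H=35) = 35; EF_I = 35+5 = 40
Expected project duration μ = 40 hours. Critical path: B → F → H → I.

40 hours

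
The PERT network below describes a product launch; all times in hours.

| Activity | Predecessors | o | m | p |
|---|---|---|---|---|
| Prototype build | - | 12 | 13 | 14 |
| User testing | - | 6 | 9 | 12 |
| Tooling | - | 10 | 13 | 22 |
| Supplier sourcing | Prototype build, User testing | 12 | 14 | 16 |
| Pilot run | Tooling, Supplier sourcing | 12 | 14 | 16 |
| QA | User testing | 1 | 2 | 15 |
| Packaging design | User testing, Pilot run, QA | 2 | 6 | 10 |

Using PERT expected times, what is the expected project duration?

te_Prototype build = (12 + 4·13 + 14)/6 = 78/6 = 13
te_User testing = (6 + 4·9 + 12)/6 = 54/6 = 9
te_Tooling = (10 + 4·13 + 22)/6 = 84/6 = 14
te_Supplier sourcing = (12 + 4·14 + 16)/6 = 84/6 = 14
te_Pilot run = (12 + 4·14 + 16)/6 = 84/6 = 14
te_QA = (1 + 4·2 + 15)/6 = 24/6 = 4
te_Packaging design = (2 + 4·6 + 10)/6 = 36/6 = 6

Forward pass:
ES_Prototype build = 0; EF_Prototype build = 13
ES_User testing = 0; EF_User testing = 9
ES_Tooling = 0; EF_Tooling = 14
ES_Supplier sourcing = max(EF_Prototype build=13, EF_User testing=9) = 13; EF_Supplier sourcing = 13+14 = 27
ES_Pilot run = max(EF_Tooling=14, EF_Supplier sourcing=27) = 27; EF_Pilot run = 27+14 = 41
ES_QA = 9; EF_QA = 9+4 = 13
ES_Packaging design = max(EF_User testing=9, EF_Pilot run=41, EF_QA=13) = 41; EF_Packaging design = 41+6 = 47
Expected project duration μ = 47 hours. Critical path: Prototype build → Supplier sourcing → Pilot run → Packaging design.

47 hours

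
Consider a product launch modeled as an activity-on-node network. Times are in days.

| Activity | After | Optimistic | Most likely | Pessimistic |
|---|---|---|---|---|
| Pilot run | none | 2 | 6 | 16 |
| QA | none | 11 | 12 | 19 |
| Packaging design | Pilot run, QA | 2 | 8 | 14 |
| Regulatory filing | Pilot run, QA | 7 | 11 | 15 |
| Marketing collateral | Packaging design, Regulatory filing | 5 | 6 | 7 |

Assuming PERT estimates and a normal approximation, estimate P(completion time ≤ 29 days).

0.301

te_Pilot run = (2 + 4·6 + 16)/6 = 42/6 = 7; σ²_Pilot run = ((16−2)/6)² = 5.444
te_QA = (11 + 4·12 + 19)/6 = 78/6 = 13; σ²_QA = ((19−11)/6)² = 1.778
te_Packaging design = (2 + 4·8 + 14)/6 = 48/6 = 8; σ²_Packaging design = ((14−2)/6)² = 4.000
te_Regulatory filing = (7 + 4·11 + 15)/6 = 66/6 = 11; σ²_Regulatory filing = ((15−7)/6)² = 1.778
te_Marketing collateral = (5 + 4·6 + 7)/6 = 36/6 = 6; σ²_Marketing collateral = ((7−5)/6)² = 0.111

Forward pass:
ES_Pilot run = 0; EF_Pilot run = 7
ES_QA = 0; EF_QA = 13
ES_Packaging design = max(EF_Pilot run=7, EF_QA=13) = 13; EF_Packaging design = 13+8 = 21
ES_Regulatory filing = max(EF_Pilot run=7, EF_QA=13) = 13; EF_Regulatory filing = 13+11 = 24
ES_Marketing collateral = max(EF_Packaging design=21, EF_Regulatory filing=24) = 24; EF_Marketing collateral = 24+6 = 30
Expected project duration μ = 30 days. Critical path: QA → Regulatory filing → Marketing collateral.

Variance along critical path = 1.778 + 1.778 + 0.111 = 3.667; σ = √3.667 = 1.915 days.
Z = (29 − 30) / 1.915 = -0.522
P(T ≤ 29) = Φ(-0.522) ≈ 0.301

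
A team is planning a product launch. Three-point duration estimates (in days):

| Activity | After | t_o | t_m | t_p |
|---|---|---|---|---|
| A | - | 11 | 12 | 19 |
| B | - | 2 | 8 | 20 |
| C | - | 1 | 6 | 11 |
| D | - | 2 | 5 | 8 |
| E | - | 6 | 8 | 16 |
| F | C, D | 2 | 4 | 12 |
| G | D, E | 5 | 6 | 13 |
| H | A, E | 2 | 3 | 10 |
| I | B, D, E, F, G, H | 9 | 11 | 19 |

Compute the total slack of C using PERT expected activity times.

te_A = (11 + 4·12 + 19)/6 = 78/6 = 13
te_B = (2 + 4·8 + 20)/6 = 54/6 = 9
te_C = (1 + 4·6 + 11)/6 = 36/6 = 6
te_D = (2 + 4·5 + 8)/6 = 30/6 = 5
te_E = (6 + 4·8 + 16)/6 = 54/6 = 9
te_F = (2 + 4·4 + 12)/6 = 30/6 = 5
te_G = (5 + 4·6 + 13)/6 = 42/6 = 7
te_H = (2 + 4·3 + 10)/6 = 24/6 = 4
te_I = (9 + 4·11 + 19)/6 = 72/6 = 12

Forward pass:
ES_A = 0; EF_A = 13
ES_B = 0; EF_B = 9
ES_C = 0; EF_C = 6
ES_D = 0; EF_D = 5
ES_E = 0; EF_E = 9
ES_F = max(EF_C=6, EF_D=5) = 6; EF_F = 6+5 = 11
ES_G = max(EF_D=5, EF_E=9) = 9; EF_G = 9+7 = 16
ES_H = max(EF_A=13, EF_E=9) = 13; EF_H = 13+4 = 17
ES_I = max(EF_B=9, EF_D=5, EF_E=9, EF_F=11, EF_G=16, EF_H=17) = 17; EF_I = 17+12 = 29
Expected project duration μ = 29 days. Critical path: A → H → I.

Backward pass:
LF_I = 29; LS_I = 29−12 = 17
LF_H = LS_I = 17; LS_H = 17−4 = 13
LF_G = LS_I = 17; LS_G = 17−7 = 10
LF_F = LS_I = 17; LS_F = 17−5 = 12
LF_E = min(LS_G=10, LS_H=13, LS_I=17) = 10; LS_E = 10−9 = 1
LF_D = min(LS_F=12, LS_G=10, LS_I=17) = 10; LS_D = 10−5 = 5
LF_C = LS_F = 12; LS_C = 12−6 = 6
LF_B = LS_I = 17; LS_B = 17−9 = 8
LF_A = LS_H = 13; LS_A = 13−13 = 0
Slack_C = LS_C − ES_C = 6 − 0 = 6

6 days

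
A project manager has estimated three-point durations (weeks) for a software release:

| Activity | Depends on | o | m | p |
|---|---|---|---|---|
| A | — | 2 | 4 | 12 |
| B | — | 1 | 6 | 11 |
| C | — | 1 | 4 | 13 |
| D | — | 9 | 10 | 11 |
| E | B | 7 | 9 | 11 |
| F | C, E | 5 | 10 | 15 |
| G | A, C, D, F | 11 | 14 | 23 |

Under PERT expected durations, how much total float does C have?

10 weeks

te_A = (2 + 4·4 + 12)/6 = 30/6 = 5
te_B = (1 + 4·6 + 11)/6 = 36/6 = 6
te_C = (1 + 4·4 + 13)/6 = 30/6 = 5
te_D = (9 + 4·10 + 11)/6 = 60/6 = 10
te_E = (7 + 4·9 + 11)/6 = 54/6 = 9
te_F = (5 + 4·10 + 15)/6 = 60/6 = 10
te_G = (11 + 4·14 + 23)/6 = 90/6 = 15

Forward pass:
ES_A = 0; EF_A = 5
ES_B = 0; EF_B = 6
ES_C = 0; EF_C = 5
ES_D = 0; EF_D = 10
ES_E = 6; EF_E = 6+9 = 15
ES_F = max(EF_C=5, EF_E=15) = 15; EF_F = 15+10 = 25
ES_G = max(EF_A=5, EF_C=5, EF_D=10, EF_F=25) = 25; EF_G = 25+15 = 40
Expected project duration μ = 40 weeks. Critical path: B → E → F → G.

Backward pass:
LF_G = 40; LS_G = 40−15 = 25
LF_F = LS_G = 25; LS_F = 25−10 = 15
LF_E = LS_F = 15; LS_E = 15−9 = 6
LF_D = LS_G = 25; LS_D = 25−10 = 15
LF_C = min(LS_F=15, LS_G=25) = 15; LS_C = 15−5 = 10
LF_B = LS_E = 6; LS_B = 6−6 = 0
LF_A = LS_G = 25; LS_A = 25−5 = 20
Slack_C = LS_C − ES_C = 10 − 0 = 10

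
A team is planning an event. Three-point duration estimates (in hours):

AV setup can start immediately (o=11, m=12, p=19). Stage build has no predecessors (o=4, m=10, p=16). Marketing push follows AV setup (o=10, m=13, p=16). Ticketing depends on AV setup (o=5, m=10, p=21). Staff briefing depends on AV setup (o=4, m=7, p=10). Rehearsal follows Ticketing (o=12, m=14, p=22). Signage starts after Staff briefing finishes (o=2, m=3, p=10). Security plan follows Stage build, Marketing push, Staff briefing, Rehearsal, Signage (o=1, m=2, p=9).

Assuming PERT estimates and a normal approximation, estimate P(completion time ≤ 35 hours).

0.028

te_AV setup = (11 + 4·12 + 19)/6 = 78/6 = 13; σ²_AV setup = ((19−11)/6)² = 1.778
te_Stage build = (4 + 4·10 + 16)/6 = 60/6 = 10; σ²_Stage build = ((16−4)/6)² = 4.000
te_Marketing push = (10 + 4·13 + 16)/6 = 78/6 = 13; σ²_Marketing push = ((16−10)/6)² = 1.000
te_Ticketing = (5 + 4·10 + 21)/6 = 66/6 = 11; σ²_Ticketing = ((21−5)/6)² = 7.111
te_Staff briefing = (4 + 4·7 + 10)/6 = 42/6 = 7; σ²_Staff briefing = ((10−4)/6)² = 1.000
te_Rehearsal = (12 + 4·14 + 22)/6 = 90/6 = 15; σ²_Rehearsal = ((22−12)/6)² = 2.778
te_Signage = (2 + 4·3 + 10)/6 = 24/6 = 4; σ²_Signage = ((10−2)/6)² = 1.778
te_Security plan = (1 + 4·2 + 9)/6 = 18/6 = 3; σ²_Security plan = ((9−1)/6)² = 1.778

Forward pass:
ES_AV setup = 0; EF_AV setup = 13
ES_Stage build = 0; EF_Stage build = 10
ES_Marketing push = 13; EF_Marketing push = 13+13 = 26
ES_Ticketing = 13; EF_Ticketing = 13+11 = 24
ES_Staff briefing = 13; EF_Staff briefing = 13+7 = 20
ES_Rehearsal = 24; EF_Rehearsal = 24+15 = 39
ES_Signage = 20; EF_Signage = 20+4 = 24
ES_Security plan = max(EF_Stage build=10, EF_Marketing push=26, EF_Staff briefing=20, EF_Rehearsal=39, EF_Signage=24) = 39; EF_Security plan = 39+3 = 42
Expected project duration μ = 42 hours. Critical path: AV setup → Ticketing → Rehearsal → Security plan.

Variance along critical path = 1.778 + 7.111 + 2.778 + 1.778 = 13.444; σ = √13.444 = 3.667 hours.
Z = (35 − 42) / 3.667 = -1.909
P(T ≤ 35) = Φ(-1.909) ≈ 0.028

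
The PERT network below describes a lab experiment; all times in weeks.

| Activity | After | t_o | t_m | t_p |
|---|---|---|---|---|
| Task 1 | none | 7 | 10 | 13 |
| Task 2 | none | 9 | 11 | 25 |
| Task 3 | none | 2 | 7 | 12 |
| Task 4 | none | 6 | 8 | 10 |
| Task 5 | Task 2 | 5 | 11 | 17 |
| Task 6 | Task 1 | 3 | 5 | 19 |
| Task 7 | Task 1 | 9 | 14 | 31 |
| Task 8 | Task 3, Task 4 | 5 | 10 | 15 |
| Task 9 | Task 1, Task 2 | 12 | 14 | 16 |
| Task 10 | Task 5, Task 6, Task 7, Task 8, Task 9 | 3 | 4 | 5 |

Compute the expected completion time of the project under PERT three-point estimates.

31 weeks

te_Task 1 = (7 + 4·10 + 13)/6 = 60/6 = 10
te_Task 2 = (9 + 4·11 + 25)/6 = 78/6 = 13
te_Task 3 = (2 + 4·7 + 12)/6 = 42/6 = 7
te_Task 4 = (6 + 4·8 + 10)/6 = 48/6 = 8
te_Task 5 = (5 + 4·11 + 17)/6 = 66/6 = 11
te_Task 6 = (3 + 4·5 + 19)/6 = 42/6 = 7
te_Task 7 = (9 + 4·14 + 31)/6 = 96/6 = 16
te_Task 8 = (5 + 4·10 + 15)/6 = 60/6 = 10
te_Task 9 = (12 + 4·14 + 16)/6 = 84/6 = 14
te_Task 10 = (3 + 4·4 + 5)/6 = 24/6 = 4

Forward pass:
ES_Task 1 = 0; EF_Task 1 = 10
ES_Task 2 = 0; EF_Task 2 = 13
ES_Task 3 = 0; EF_Task 3 = 7
ES_Task 4 = 0; EF_Task 4 = 8
ES_Task 5 = 13; EF_Task 5 = 13+11 = 24
ES_Task 6 = 10; EF_Task 6 = 10+7 = 17
ES_Task 7 = 10; EF_Task 7 = 10+16 = 26
ES_Task 8 = max(EF_Task 3=7, EF_Task 4=8) = 8; EF_Task 8 = 8+10 = 18
ES_Task 9 = max(EF_Task 1=10, EF_Task 2=13) = 13; EF_Task 9 = 13+14 = 27
ES_Task 10 = max(EF_Task 5=24, EF_Task 6=17, EF_Task 7=26, EF_Task 8=18, EF_Task 9=27) = 27; EF_Task 10 = 27+4 = 31
Expected project duration μ = 31 weeks. Critical path: Task 2 → Task 9 → Task 10.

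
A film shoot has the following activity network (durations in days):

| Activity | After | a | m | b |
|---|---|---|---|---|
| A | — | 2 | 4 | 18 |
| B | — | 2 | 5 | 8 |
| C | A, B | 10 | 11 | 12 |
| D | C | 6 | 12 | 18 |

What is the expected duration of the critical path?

29 days

te_A = (2 + 4·4 + 18)/6 = 36/6 = 6
te_B = (2 + 4·5 + 8)/6 = 30/6 = 5
te_C = (10 + 4·11 + 12)/6 = 66/6 = 11
te_D = (6 + 4·12 + 18)/6 = 72/6 = 12

Forward pass:
ES_A = 0; EF_A = 6
ES_B = 0; EF_B = 5
ES_C = max(EF_A=6, EF_B=5) = 6; EF_C = 6+11 = 17
ES_D = 17; EF_D = 17+12 = 29
Expected project duration μ = 29 days. Critical path: A → C → D.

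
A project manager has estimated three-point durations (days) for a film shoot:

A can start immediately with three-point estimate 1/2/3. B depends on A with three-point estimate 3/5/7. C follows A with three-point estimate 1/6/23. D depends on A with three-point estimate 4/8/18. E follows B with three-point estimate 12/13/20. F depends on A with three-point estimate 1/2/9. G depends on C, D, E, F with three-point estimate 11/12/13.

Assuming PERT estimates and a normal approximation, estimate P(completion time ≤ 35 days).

0.900

te_A = (1 + 4·2 + 3)/6 = 12/6 = 2; σ²_A = ((3−1)/6)² = 0.111
te_B = (3 + 4·5 + 7)/6 = 30/6 = 5; σ²_B = ((7−3)/6)² = 0.444
te_C = (1 + 4·6 + 23)/6 = 48/6 = 8; σ²_C = ((23−1)/6)² = 13.444
te_D = (4 + 4·8 + 18)/6 = 54/6 = 9; σ²_D = ((18−4)/6)² = 5.444
te_E = (12 + 4·13 + 20)/6 = 84/6 = 14; σ²_E = ((20−12)/6)² = 1.778
te_F = (1 + 4·2 + 9)/6 = 18/6 = 3; σ²_F = ((9−1)/6)² = 1.778
te_G = (11 + 4·12 + 13)/6 = 72/6 = 12; σ²_G = ((13−11)/6)² = 0.111

Forward pass:
ES_A = 0; EF_A = 2
ES_B = 2; EF_B = 2+5 = 7
ES_C = 2; EF_C = 2+8 = 10
ES_D = 2; EF_D = 2+9 = 11
ES_E = 7; EF_E = 7+14 = 21
ES_F = 2; EF_F = 2+3 = 5
ES_G = max(EF_C=10, EF_D=11, EF_E=21, EF_F=5) = 21; EF_G = 21+12 = 33
Expected project duration μ = 33 days. Critical path: A → B → E → G.

Variance along critical path = 0.111 + 0.444 + 1.778 + 0.111 = 2.444; σ = √2.444 = 1.563 days.
Z = (35 − 33) / 1.563 = 1.279
P(T ≤ 35) = Φ(1.279) ≈ 0.900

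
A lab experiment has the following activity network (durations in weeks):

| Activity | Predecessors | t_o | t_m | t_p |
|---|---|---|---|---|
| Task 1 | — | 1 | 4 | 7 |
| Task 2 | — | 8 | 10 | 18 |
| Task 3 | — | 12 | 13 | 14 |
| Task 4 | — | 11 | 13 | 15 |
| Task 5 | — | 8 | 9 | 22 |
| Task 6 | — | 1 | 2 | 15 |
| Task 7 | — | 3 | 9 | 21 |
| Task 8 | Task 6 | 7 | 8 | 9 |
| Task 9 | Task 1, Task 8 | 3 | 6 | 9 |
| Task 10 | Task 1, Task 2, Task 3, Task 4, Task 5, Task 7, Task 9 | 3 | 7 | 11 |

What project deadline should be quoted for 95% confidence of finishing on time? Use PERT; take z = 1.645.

29.7 weeks

te_Task 1 = (1 + 4·4 + 7)/6 = 24/6 = 4; σ²_Task 1 = ((7−1)/6)² = 1.000
te_Task 2 = (8 + 4·10 + 18)/6 = 66/6 = 11; σ²_Task 2 = ((18−8)/6)² = 2.778
te_Task 3 = (12 + 4·13 + 14)/6 = 78/6 = 13; σ²_Task 3 = ((14−12)/6)² = 0.111
te_Task 4 = (11 + 4·13 + 15)/6 = 78/6 = 13; σ²_Task 4 = ((15−11)/6)² = 0.444
te_Task 5 = (8 + 4·9 + 22)/6 = 66/6 = 11; σ²_Task 5 = ((22−8)/6)² = 5.444
te_Task 6 = (1 + 4·2 + 15)/6 = 24/6 = 4; σ²_Task 6 = ((15−1)/6)² = 5.444
te_Task 7 = (3 + 4·9 + 21)/6 = 60/6 = 10; σ²_Task 7 = ((21−3)/6)² = 9.000
te_Task 8 = (7 + 4·8 + 9)/6 = 48/6 = 8; σ²_Task 8 = ((9−7)/6)² = 0.111
te_Task 9 = (3 + 4·6 + 9)/6 = 36/6 = 6; σ²_Task 9 = ((9−3)/6)² = 1.000
te_Task 10 = (3 + 4·7 + 11)/6 = 42/6 = 7; σ²_Task 10 = ((11−3)/6)² = 1.778

Forward pass:
ES_Task 1 = 0; EF_Task 1 = 4
ES_Task 2 = 0; EF_Task 2 = 11
ES_Task 3 = 0; EF_Task 3 = 13
ES_Task 4 = 0; EF_Task 4 = 13
ES_Task 5 = 0; EF_Task 5 = 11
ES_Task 6 = 0; EF_Task 6 = 4
ES_Task 7 = 0; EF_Task 7 = 10
ES_Task 8 = 4; EF_Task 8 = 4+8 = 12
ES_Task 9 = max(EF_Task 1=4, EF_Task 8=12) = 12; EF_Task 9 = 12+6 = 18
ES_Task 10 = max(EF_Task 1=4, EF_Task 2=11, EF_Task 3=13, EF_Task 4=13, EF_Task 5=11, EF_Task 7=10, EF_Task 9=18) = 18; EF_Task 10 = 18+7 = 25
Expected project duration μ = 25 weeks. Critical path: Task 6 → Task 8 → Task 9 → Task 10.

Variance along critical path = 5.444 + 0.111 + 1.000 + 1.778 = 8.333; σ = 2.887 weeks.
D = μ + z·σ = 25 + 1.645·2.887 = 29.7 weeks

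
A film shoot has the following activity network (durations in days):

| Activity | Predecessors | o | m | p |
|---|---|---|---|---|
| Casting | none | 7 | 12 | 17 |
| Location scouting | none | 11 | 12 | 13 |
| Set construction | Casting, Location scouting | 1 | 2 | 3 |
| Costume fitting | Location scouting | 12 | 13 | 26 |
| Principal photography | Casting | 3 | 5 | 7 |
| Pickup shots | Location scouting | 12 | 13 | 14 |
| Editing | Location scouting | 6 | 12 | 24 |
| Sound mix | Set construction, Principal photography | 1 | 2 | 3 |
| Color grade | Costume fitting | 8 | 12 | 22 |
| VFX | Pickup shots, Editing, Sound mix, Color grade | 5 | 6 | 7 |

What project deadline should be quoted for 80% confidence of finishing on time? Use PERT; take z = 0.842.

te_Casting = (7 + 4·12 + 17)/6 = 72/6 = 12; σ²_Casting = ((17−7)/6)² = 2.778
te_Location scouting = (11 + 4·12 + 13)/6 = 72/6 = 12; σ²_Location scouting = ((13−11)/6)² = 0.111
te_Set construction = (1 + 4·2 + 3)/6 = 12/6 = 2; σ²_Set construction = ((3−1)/6)² = 0.111
te_Costume fitting = (12 + 4·13 + 26)/6 = 90/6 = 15; σ²_Costume fitting = ((26−12)/6)² = 5.444
te_Principal photography = (3 + 4·5 + 7)/6 = 30/6 = 5; σ²_Principal photography = ((7−3)/6)² = 0.444
te_Pickup shots = (12 + 4·13 + 14)/6 = 78/6 = 13; σ²_Pickup shots = ((14−12)/6)² = 0.111
te_Editing = (6 + 4·12 + 24)/6 = 78/6 = 13; σ²_Editing = ((24−6)/6)² = 9.000
te_Sound mix = (1 + 4·2 + 3)/6 = 12/6 = 2; σ²_Sound mix = ((3−1)/6)² = 0.111
te_Color grade = (8 + 4·12 + 22)/6 = 78/6 = 13; σ²_Color grade = ((22−8)/6)² = 5.444
te_VFX = (5 + 4·6 + 7)/6 = 36/6 = 6; σ²_VFX = ((7−5)/6)² = 0.111

Forward pass:
ES_Casting = 0; EF_Casting = 12
ES_Location scouting = 0; EF_Location scouting = 12
ES_Set construction = max(EF_Casting=12, EF_Location scouting=12) = 12; EF_Set construction = 12+2 = 14
ES_Costume fitting = 12; EF_Costume fitting = 12+15 = 27
ES_Principal photography = 12; EF_Principal photography = 12+5 = 17
ES_Pickup shots = 12; EF_Pickup shots = 12+13 = 25
ES_Editing = 12; EF_Editing = 12+13 = 25
ES_Sound mix = max(EF_Set construction=14, EF_Principal photography=17) = 17; EF_Sound mix = 17+2 = 19
ES_Color grade = 27; EF_Color grade = 27+13 = 40
ES_VFX = max(EF_Pickup shots=25, EF_Editing=25, EF_Sound mix=19, EF_Color grade=40) = 40; EF_VFX = 40+6 = 46
Expected project duration μ = 46 days. Critical path: Location scouting → Costume fitting → Color grade → VFX.

Variance along critical path = 0.111 + 5.444 + 5.444 + 0.111 = 11.111; σ = 3.333 days.
D = μ + z·σ = 46 + 0.842·3.333 = 48.8 days

48.8 days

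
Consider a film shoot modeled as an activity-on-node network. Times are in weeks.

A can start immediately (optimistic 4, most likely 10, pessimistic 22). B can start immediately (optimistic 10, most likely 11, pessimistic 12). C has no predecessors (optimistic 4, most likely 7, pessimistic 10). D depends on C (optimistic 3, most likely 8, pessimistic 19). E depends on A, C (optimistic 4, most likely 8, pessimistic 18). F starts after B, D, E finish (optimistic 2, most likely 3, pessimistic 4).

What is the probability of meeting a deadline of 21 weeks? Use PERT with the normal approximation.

te_A = (4 + 4·10 + 22)/6 = 66/6 = 11; σ²_A = ((22−4)/6)² = 9.000
te_B = (10 + 4·11 + 12)/6 = 66/6 = 11; σ²_B = ((12−10)/6)² = 0.111
te_C = (4 + 4·7 + 10)/6 = 42/6 = 7; σ²_C = ((10−4)/6)² = 1.000
te_D = (3 + 4·8 + 19)/6 = 54/6 = 9; σ²_D = ((19−3)/6)² = 7.111
te_E = (4 + 4·8 + 18)/6 = 54/6 = 9; σ²_E = ((18−4)/6)² = 5.444
te_F = (2 + 4·3 + 4)/6 = 18/6 = 3; σ²_F = ((4−2)/6)² = 0.111

Forward pass:
ES_A = 0; EF_A = 11
ES_B = 0; EF_B = 11
ES_C = 0; EF_C = 7
ES_D = 7; EF_D = 7+9 = 16
ES_E = max(EF_A=11, EF_C=7) = 11; EF_E = 11+9 = 20
ES_F = max(EF_B=11, EF_D=16, EF_E=20) = 20; EF_F = 20+3 = 23
Expected project duration μ = 23 weeks. Critical path: A → E → F.

Variance along critical path = 9.000 + 5.444 + 0.111 = 14.556; σ = √14.556 = 3.815 weeks.
Z = (21 − 23) / 3.815 = -0.524
P(T ≤ 21) = Φ(-0.524) ≈ 0.300

0.300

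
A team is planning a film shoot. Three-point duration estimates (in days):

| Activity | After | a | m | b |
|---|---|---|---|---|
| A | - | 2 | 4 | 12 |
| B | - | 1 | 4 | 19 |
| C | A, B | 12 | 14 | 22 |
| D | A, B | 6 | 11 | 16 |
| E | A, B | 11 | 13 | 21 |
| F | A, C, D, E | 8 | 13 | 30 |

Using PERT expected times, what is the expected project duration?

te_A = (2 + 4·4 + 12)/6 = 30/6 = 5
te_B = (1 + 4·4 + 19)/6 = 36/6 = 6
te_C = (12 + 4·14 + 22)/6 = 90/6 = 15
te_D = (6 + 4·11 + 16)/6 = 66/6 = 11
te_E = (11 + 4·13 + 21)/6 = 84/6 = 14
te_F = (8 + 4·13 + 30)/6 = 90/6 = 15

Forward pass:
ES_A = 0; EF_A = 5
ES_B = 0; EF_B = 6
ES_C = max(EF_A=5, EF_B=6) = 6; EF_C = 6+15 = 21
ES_D = max(EF_A=5, EF_B=6) = 6; EF_D = 6+11 = 17
ES_E = max(EF_A=5, EF_B=6) = 6; EF_E = 6+14 = 20
ES_F = max(EF_A=5, EF_C=21, EF_D=17, EF_E=20) = 21; EF_F = 21+15 = 36
Expected project duration μ = 36 days. Critical path: B → C → F.

36 days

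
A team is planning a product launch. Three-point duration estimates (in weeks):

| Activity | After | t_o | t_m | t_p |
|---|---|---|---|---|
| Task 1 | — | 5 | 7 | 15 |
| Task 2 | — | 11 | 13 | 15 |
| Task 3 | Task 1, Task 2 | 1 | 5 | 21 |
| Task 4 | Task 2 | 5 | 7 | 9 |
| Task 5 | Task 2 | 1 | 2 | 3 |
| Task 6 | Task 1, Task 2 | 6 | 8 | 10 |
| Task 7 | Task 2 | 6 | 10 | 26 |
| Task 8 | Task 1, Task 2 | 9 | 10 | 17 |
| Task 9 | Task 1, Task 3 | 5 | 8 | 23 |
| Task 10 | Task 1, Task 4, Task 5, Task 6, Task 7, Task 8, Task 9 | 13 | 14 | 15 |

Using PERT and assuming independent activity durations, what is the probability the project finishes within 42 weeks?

0.330

te_Task 1 = (5 + 4·7 + 15)/6 = 48/6 = 8; σ²_Task 1 = ((15−5)/6)² = 2.778
te_Task 2 = (11 + 4·13 + 15)/6 = 78/6 = 13; σ²_Task 2 = ((15−11)/6)² = 0.444
te_Task 3 = (1 + 4·5 + 21)/6 = 42/6 = 7; σ²_Task 3 = ((21−1)/6)² = 11.111
te_Task 4 = (5 + 4·7 + 9)/6 = 42/6 = 7; σ²_Task 4 = ((9−5)/6)² = 0.444
te_Task 5 = (1 + 4·2 + 3)/6 = 12/6 = 2; σ²_Task 5 = ((3−1)/6)² = 0.111
te_Task 6 = (6 + 4·8 + 10)/6 = 48/6 = 8; σ²_Task 6 = ((10−6)/6)² = 0.444
te_Task 7 = (6 + 4·10 + 26)/6 = 72/6 = 12; σ²_Task 7 = ((26−6)/6)² = 11.111
te_Task 8 = (9 + 4·10 + 17)/6 = 66/6 = 11; σ²_Task 8 = ((17−9)/6)² = 1.778
te_Task 9 = (5 + 4·8 + 23)/6 = 60/6 = 10; σ²_Task 9 = ((23−5)/6)² = 9.000
te_Task 10 = (13 + 4·14 + 15)/6 = 84/6 = 14; σ²_Task 10 = ((15−13)/6)² = 0.111

Forward pass:
ES_Task 1 = 0; EF_Task 1 = 8
ES_Task 2 = 0; EF_Task 2 = 13
ES_Task 3 = max(EF_Task 1=8, EF_Task 2=13) = 13; EF_Task 3 = 13+7 = 20
ES_Task 4 = 13; EF_Task 4 = 13+7 = 20
ES_Task 5 = 13; EF_Task 5 = 13+2 = 15
ES_Task 6 = max(EF_Task 1=8, EF_Task 2=13) = 13; EF_Task 6 = 13+8 = 21
ES_Task 7 = 13; EF_Task 7 = 13+12 = 25
ES_Task 8 = max(EF_Task 1=8, EF_Task 2=13) = 13; EF_Task 8 = 13+11 = 24
ES_Task 9 = max(EF_Task 1=8, EF_Task 3=20) = 20; EF_Task 9 = 20+10 = 30
ES_Task 10 = max(EF_Task 1=8, EF_Task 4=20, EF_Task 5=15, EF_Task 6=21, EF_Task 7=25, EF_Task 8=24, EF_Task 9=30) = 30; EF_Task 10 = 30+14 = 44
Expected project duration μ = 44 weeks. Critical path: Task 2 → Task 3 → Task 9 → Task 10.

Variance along critical path = 0.444 + 11.111 + 9.000 + 0.111 = 20.667; σ = √20.667 = 4.546 weeks.
Z = (42 − 44) / 4.546 = -0.440
P(T ≤ 42) = Φ(-0.440) ≈ 0.330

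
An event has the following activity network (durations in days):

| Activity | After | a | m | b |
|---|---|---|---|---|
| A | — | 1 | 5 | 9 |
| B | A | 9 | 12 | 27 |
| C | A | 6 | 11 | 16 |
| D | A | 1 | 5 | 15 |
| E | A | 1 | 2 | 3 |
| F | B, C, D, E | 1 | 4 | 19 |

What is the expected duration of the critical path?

te_A = (1 + 4·5 + 9)/6 = 30/6 = 5
te_B = (9 + 4·12 + 27)/6 = 84/6 = 14
te_C = (6 + 4·11 + 16)/6 = 66/6 = 11
te_D = (1 + 4·5 + 15)/6 = 36/6 = 6
te_E = (1 + 4·2 + 3)/6 = 12/6 = 2
te_F = (1 + 4·4 + 19)/6 = 36/6 = 6

Forward pass:
ES_A = 0; EF_A = 5
ES_B = 5; EF_B = 5+14 = 19
ES_C = 5; EF_C = 5+11 = 16
ES_D = 5; EF_D = 5+6 = 11
ES_E = 5; EF_E = 5+2 = 7
ES_F = max(EF_B=19, EF_C=16, EF_D=11, EF_E=7) = 19; EF_F = 19+6 = 25
Expected project duration μ = 25 days. Critical path: A → B → F.

25 days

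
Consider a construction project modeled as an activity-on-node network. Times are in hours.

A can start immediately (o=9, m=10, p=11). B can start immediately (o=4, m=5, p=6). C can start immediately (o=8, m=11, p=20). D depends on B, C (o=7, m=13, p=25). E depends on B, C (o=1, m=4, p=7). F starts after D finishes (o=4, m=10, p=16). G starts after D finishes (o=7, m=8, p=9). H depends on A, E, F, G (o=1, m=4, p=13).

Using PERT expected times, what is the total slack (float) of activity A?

te_A = (9 + 4·10 + 11)/6 = 60/6 = 10
te_B = (4 + 4·5 + 6)/6 = 30/6 = 5
te_C = (8 + 4·11 + 20)/6 = 72/6 = 12
te_D = (7 + 4·13 + 25)/6 = 84/6 = 14
te_E = (1 + 4·4 + 7)/6 = 24/6 = 4
te_F = (4 + 4·10 + 16)/6 = 60/6 = 10
te_G = (7 + 4·8 + 9)/6 = 48/6 = 8
te_H = (1 + 4·4 + 13)/6 = 30/6 = 5

Forward pass:
ES_A = 0; EF_A = 10
ES_B = 0; EF_B = 5
ES_C = 0; EF_C = 12
ES_D = max(EF_B=5, EF_C=12) = 12; EF_D = 12+14 = 26
ES_E = max(EF_B=5, EF_C=12) = 12; EF_E = 12+4 = 16
ES_F = 26; EF_F = 26+10 = 36
ES_G = 26; EF_G = 26+8 = 34
ES_H = max(EF_A=10, EF_E=16, EF_F=36, EF_G=34) = 36; EF_H = 36+5 = 41
Expected project duration μ = 41 hours. Critical path: C → D → F → H.

Backward pass:
LF_H = 41; LS_H = 41−5 = 36
LF_G = LS_H = 36; LS_G = 36−8 = 28
LF_F = LS_H = 36; LS_F = 36−10 = 26
LF_E = LS_H = 36; LS_E = 36−4 = 32
LF_D = min(LS_F=26, LS_G=28) = 26; LS_D = 26−14 = 12
LF_C = min(LS_D=12, LS_E=32) = 12; LS_C = 12−12 = 0
LF_B = min(LS_D=12, LS_E=32) = 12; LS_B = 12−5 = 7
LF_A = LS_H = 36; LS_A = 36−10 = 26
Slack_A = LS_A − ES_A = 26 − 0 = 26

26 hours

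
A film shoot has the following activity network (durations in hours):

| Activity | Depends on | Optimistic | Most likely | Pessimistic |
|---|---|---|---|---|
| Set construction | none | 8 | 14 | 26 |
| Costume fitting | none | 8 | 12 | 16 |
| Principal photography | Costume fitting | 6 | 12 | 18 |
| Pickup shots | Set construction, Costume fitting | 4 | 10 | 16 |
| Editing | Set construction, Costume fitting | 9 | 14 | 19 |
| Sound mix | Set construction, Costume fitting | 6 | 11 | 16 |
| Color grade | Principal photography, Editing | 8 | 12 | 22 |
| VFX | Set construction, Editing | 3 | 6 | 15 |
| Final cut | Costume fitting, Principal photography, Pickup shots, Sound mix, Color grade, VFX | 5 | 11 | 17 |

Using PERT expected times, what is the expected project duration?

53 hours

te_Set construction = (8 + 4·14 + 26)/6 = 90/6 = 15
te_Costume fitting = (8 + 4·12 + 16)/6 = 72/6 = 12
te_Principal photography = (6 + 4·12 + 18)/6 = 72/6 = 12
te_Pickup shots = (4 + 4·10 + 16)/6 = 60/6 = 10
te_Editing = (9 + 4·14 + 19)/6 = 84/6 = 14
te_Sound mix = (6 + 4·11 + 16)/6 = 66/6 = 11
te_Color grade = (8 + 4·12 + 22)/6 = 78/6 = 13
te_VFX = (3 + 4·6 + 15)/6 = 42/6 = 7
te_Final cut = (5 + 4·11 + 17)/6 = 66/6 = 11

Forward pass:
ES_Set construction = 0; EF_Set construction = 15
ES_Costume fitting = 0; EF_Costume fitting = 12
ES_Principal photography = 12; EF_Principal photography = 12+12 = 24
ES_Pickup shots = max(EF_Set construction=15, EF_Costume fitting=12) = 15; EF_Pickup shots = 15+10 = 25
ES_Editing = max(EF_Set construction=15, EF_Costume fitting=12) = 15; EF_Editing = 15+14 = 29
ES_Sound mix = max(EF_Set construction=15, EF_Costume fitting=12) = 15; EF_Sound mix = 15+11 = 26
ES_Color grade = max(EF_Principal photography=24, EF_Editing=29) = 29; EF_Color grade = 29+13 = 42
ES_VFX = max(EF_Set construction=15, EF_Editing=29) = 29; EF_VFX = 29+7 = 36
ES_Final cut = max(EF_Costume fitting=12, EF_Principal photography=24, EF_Pickup shots=25, EF_Sound mix=26, EF_Color grade=42, EF_VFX=36) = 42; EF_Final cut = 42+11 = 53
Expected project duration μ = 53 hours. Critical path: Set construction → Editing → Color grade → Final cut.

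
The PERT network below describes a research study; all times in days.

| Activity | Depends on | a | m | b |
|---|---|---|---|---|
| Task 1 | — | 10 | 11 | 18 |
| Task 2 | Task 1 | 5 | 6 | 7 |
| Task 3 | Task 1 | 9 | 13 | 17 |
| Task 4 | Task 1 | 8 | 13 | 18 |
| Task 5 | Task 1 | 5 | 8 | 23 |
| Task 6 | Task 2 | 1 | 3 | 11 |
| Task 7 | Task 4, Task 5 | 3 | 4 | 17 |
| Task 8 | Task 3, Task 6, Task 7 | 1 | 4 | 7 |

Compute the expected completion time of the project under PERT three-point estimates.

35 days

te_Task 1 = (10 + 4·11 + 18)/6 = 72/6 = 12
te_Task 2 = (5 + 4·6 + 7)/6 = 36/6 = 6
te_Task 3 = (9 + 4·13 + 17)/6 = 78/6 = 13
te_Task 4 = (8 + 4·13 + 18)/6 = 78/6 = 13
te_Task 5 = (5 + 4·8 + 23)/6 = 60/6 = 10
te_Task 6 = (1 + 4·3 + 11)/6 = 24/6 = 4
te_Task 7 = (3 + 4·4 + 17)/6 = 36/6 = 6
te_Task 8 = (1 + 4·4 + 7)/6 = 24/6 = 4

Forward pass:
ES_Task 1 = 0; EF_Task 1 = 12
ES_Task 2 = 12; EF_Task 2 = 12+6 = 18
ES_Task 3 = 12; EF_Task 3 = 12+13 = 25
ES_Task 4 = 12; EF_Task 4 = 12+13 = 25
ES_Task 5 = 12; EF_Task 5 = 12+10 = 22
ES_Task 6 = 18; EF_Task 6 = 18+4 = 22
ES_Task 7 = max(EF_Task 4=25, EF_Task 5=22) = 25; EF_Task 7 = 25+6 = 31
ES_Task 8 = max(EF_Task 3=25, EF_Task 6=22, EF_Task 7=31) = 31; EF_Task 8 = 31+4 = 35
Expected project duration μ = 35 days. Critical path: Task 1 → Task 4 → Task 7 → Task 8.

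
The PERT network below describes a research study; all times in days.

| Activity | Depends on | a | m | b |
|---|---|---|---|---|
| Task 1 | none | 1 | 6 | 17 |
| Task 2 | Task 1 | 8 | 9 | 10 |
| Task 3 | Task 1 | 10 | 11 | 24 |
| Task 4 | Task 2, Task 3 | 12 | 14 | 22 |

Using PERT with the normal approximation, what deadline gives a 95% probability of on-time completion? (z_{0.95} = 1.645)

41.4 days

te_Task 1 = (1 + 4·6 + 17)/6 = 42/6 = 7; σ²_Task 1 = ((17−1)/6)² = 7.111
te_Task 2 = (8 + 4·9 + 10)/6 = 54/6 = 9; σ²_Task 2 = ((10−8)/6)² = 0.111
te_Task 3 = (10 + 4·11 + 24)/6 = 78/6 = 13; σ²_Task 3 = ((24−10)/6)² = 5.444
te_Task 4 = (12 + 4·14 + 22)/6 = 90/6 = 15; σ²_Task 4 = ((22−12)/6)² = 2.778

Forward pass:
ES_Task 1 = 0; EF_Task 1 = 7
ES_Task 2 = 7; EF_Task 2 = 7+9 = 16
ES_Task 3 = 7; EF_Task 3 = 7+13 = 20
ES_Task 4 = max(EF_Task 2=16, EF_Task 3=20) = 20; EF_Task 4 = 20+15 = 35
Expected project duration μ = 35 days. Critical path: Task 1 → Task 3 → Task 4.

Variance along critical path = 7.111 + 5.444 + 2.778 = 15.333; σ = 3.916 days.
D = μ + z·σ = 35 + 1.645·3.916 = 41.4 days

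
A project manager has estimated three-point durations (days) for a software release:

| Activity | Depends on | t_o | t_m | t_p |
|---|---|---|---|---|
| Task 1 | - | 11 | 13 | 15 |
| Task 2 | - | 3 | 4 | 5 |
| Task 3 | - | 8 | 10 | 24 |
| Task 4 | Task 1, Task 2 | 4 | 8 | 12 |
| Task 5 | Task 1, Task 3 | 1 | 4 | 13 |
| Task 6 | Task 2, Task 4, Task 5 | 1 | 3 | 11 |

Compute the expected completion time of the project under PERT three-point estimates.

te_Task 1 = (11 + 4·13 + 15)/6 = 78/6 = 13
te_Task 2 = (3 + 4·4 + 5)/6 = 24/6 = 4
te_Task 3 = (8 + 4·10 + 24)/6 = 72/6 = 12
te_Task 4 = (4 + 4·8 + 12)/6 = 48/6 = 8
te_Task 5 = (1 + 4·4 + 13)/6 = 30/6 = 5
te_Task 6 = (1 + 4·3 + 11)/6 = 24/6 = 4

Forward pass:
ES_Task 1 = 0; EF_Task 1 = 13
ES_Task 2 = 0; EF_Task 2 = 4
ES_Task 3 = 0; EF_Task 3 = 12
ES_Task 4 = max(EF_Task 1=13, EF_Task 2=4) = 13; EF_Task 4 = 13+8 = 21
ES_Task 5 = max(EF_Task 1=13, EF_Task 3=12) = 13; EF_Task 5 = 13+5 = 18
ES_Task 6 = max(EF_Task 2=4, EF_Task 4=21, EF_Task 5=18) = 21; EF_Task 6 = 21+4 = 25
Expected project duration μ = 25 days. Critical path: Task 1 → Task 4 → Task 6.

25 days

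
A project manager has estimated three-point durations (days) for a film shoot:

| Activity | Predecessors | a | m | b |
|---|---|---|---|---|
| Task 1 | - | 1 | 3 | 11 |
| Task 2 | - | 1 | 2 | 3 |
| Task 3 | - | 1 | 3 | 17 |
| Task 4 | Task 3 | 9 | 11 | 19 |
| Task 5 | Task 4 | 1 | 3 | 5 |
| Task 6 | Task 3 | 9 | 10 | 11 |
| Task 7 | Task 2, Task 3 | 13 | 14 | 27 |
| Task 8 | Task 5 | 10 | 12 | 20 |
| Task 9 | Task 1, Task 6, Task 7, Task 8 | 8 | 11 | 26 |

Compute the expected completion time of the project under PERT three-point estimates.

te_Task 1 = (1 + 4·3 + 11)/6 = 24/6 = 4
te_Task 2 = (1 + 4·2 + 3)/6 = 12/6 = 2
te_Task 3 = (1 + 4·3 + 17)/6 = 30/6 = 5
te_Task 4 = (9 + 4·11 + 19)/6 = 72/6 = 12
te_Task 5 = (1 + 4·3 + 5)/6 = 18/6 = 3
te_Task 6 = (9 + 4·10 + 11)/6 = 60/6 = 10
te_Task 7 = (13 + 4·14 + 27)/6 = 96/6 = 16
te_Task 8 = (10 + 4·12 + 20)/6 = 78/6 = 13
te_Task 9 = (8 + 4·11 + 26)/6 = 78/6 = 13

Forward pass:
ES_Task 1 = 0; EF_Task 1 = 4
ES_Task 2 = 0; EF_Task 2 = 2
ES_Task 3 = 0; EF_Task 3 = 5
ES_Task 4 = 5; EF_Task 4 = 5+12 = 17
ES_Task 5 = 17; EF_Task 5 = 17+3 = 20
ES_Task 6 = 5; EF_Task 6 = 5+10 = 15
ES_Task 7 = max(EF_Task 2=2, EF_Task 3=5) = 5; EF_Task 7 = 5+16 = 21
ES_Task 8 = 20; EF_Task 8 = 20+13 = 33
ES_Task 9 = max(EF_Task 1=4, EF_Task 6=15, EF_Task 7=21, EF_Task 8=33) = 33; EF_Task 9 = 33+13 = 46
Expected project duration μ = 46 days. Critical path: Task 3 → Task 4 → Task 5 → Task 8 → Task 9.

46 days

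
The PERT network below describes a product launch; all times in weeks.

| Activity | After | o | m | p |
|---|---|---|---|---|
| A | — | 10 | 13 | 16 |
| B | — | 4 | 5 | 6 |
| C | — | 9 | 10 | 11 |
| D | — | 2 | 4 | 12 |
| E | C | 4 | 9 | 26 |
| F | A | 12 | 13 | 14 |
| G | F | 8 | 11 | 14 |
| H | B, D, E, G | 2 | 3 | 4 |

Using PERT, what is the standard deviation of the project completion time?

te_A = (10 + 4·13 + 16)/6 = 78/6 = 13; σ²_A = ((16−10)/6)² = 1.000
te_B = (4 + 4·5 + 6)/6 = 30/6 = 5; σ²_B = ((6−4)/6)² = 0.111
te_C = (9 + 4·10 + 11)/6 = 60/6 = 10; σ²_C = ((11−9)/6)² = 0.111
te_D = (2 + 4·4 + 12)/6 = 30/6 = 5; σ²_D = ((12−2)/6)² = 2.778
te_E = (4 + 4·9 + 26)/6 = 66/6 = 11; σ²_E = ((26−4)/6)² = 13.444
te_F = (12 + 4·13 + 14)/6 = 78/6 = 13; σ²_F = ((14−12)/6)² = 0.111
te_G = (8 + 4·11 + 14)/6 = 66/6 = 11; σ²_G = ((14−8)/6)² = 1.000
te_H = (2 + 4·3 + 4)/6 = 18/6 = 3; σ²_H = ((4−2)/6)² = 0.111

Forward pass:
ES_A = 0; EF_A = 13
ES_B = 0; EF_B = 5
ES_C = 0; EF_C = 10
ES_D = 0; EF_D = 5
ES_E = 10; EF_E = 10+11 = 21
ES_F = 13; EF_F = 13+13 = 26
ES_G = 26; EF_G = 26+11 = 37
ES_H = max(EF_B=5, EF_D=5, EF_E=21, EF_G=37) = 37; EF_H = 37+3 = 40
Expected project duration μ = 40 weeks. Critical path: A → F → G → H.

Variance along critical path = 1.000 + 0.111 + 1.000 + 0.111 = 2.222
σ = √2.222 = 1.491 weeks

1.49 weeks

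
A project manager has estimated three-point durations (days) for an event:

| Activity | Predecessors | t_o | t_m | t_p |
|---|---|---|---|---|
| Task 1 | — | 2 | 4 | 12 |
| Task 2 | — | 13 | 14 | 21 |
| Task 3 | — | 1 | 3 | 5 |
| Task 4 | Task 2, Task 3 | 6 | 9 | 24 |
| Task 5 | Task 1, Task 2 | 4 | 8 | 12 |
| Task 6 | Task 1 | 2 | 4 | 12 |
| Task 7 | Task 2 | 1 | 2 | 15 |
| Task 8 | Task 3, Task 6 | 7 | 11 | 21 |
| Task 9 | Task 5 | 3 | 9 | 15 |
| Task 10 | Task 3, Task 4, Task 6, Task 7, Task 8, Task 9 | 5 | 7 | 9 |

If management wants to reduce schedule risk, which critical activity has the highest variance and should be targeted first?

Task 9

te_Task 1 = (2 + 4·4 + 12)/6 = 30/6 = 5; σ²_Task 1 = ((12−2)/6)² = 2.778
te_Task 2 = (13 + 4·14 + 21)/6 = 90/6 = 15; σ²_Task 2 = ((21−13)/6)² = 1.778
te_Task 3 = (1 + 4·3 + 5)/6 = 18/6 = 3; σ²_Task 3 = ((5−1)/6)² = 0.444
te_Task 4 = (6 + 4·9 + 24)/6 = 66/6 = 11; σ²_Task 4 = ((24−6)/6)² = 9.000
te_Task 5 = (4 + 4·8 + 12)/6 = 48/6 = 8; σ²_Task 5 = ((12−4)/6)² = 1.778
te_Task 6 = (2 + 4·4 + 12)/6 = 30/6 = 5; σ²_Task 6 = ((12−2)/6)² = 2.778
te_Task 7 = (1 + 4·2 + 15)/6 = 24/6 = 4; σ²_Task 7 = ((15−1)/6)² = 5.444
te_Task 8 = (7 + 4·11 + 21)/6 = 72/6 = 12; σ²_Task 8 = ((21−7)/6)² = 5.444
te_Task 9 = (3 + 4·9 + 15)/6 = 54/6 = 9; σ²_Task 9 = ((15−3)/6)² = 4.000
te_Task 10 = (5 + 4·7 + 9)/6 = 42/6 = 7; σ²_Task 10 = ((9−5)/6)² = 0.444

Forward pass:
ES_Task 1 = 0; EF_Task 1 = 5
ES_Task 2 = 0; EF_Task 2 = 15
ES_Task 3 = 0; EF_Task 3 = 3
ES_Task 4 = max(EF_Task 2=15, EF_Task 3=3) = 15; EF_Task 4 = 15+11 = 26
ES_Task 5 = max(EF_Task 1=5, EF_Task 2=15) = 15; EF_Task 5 = 15+8 = 23
ES_Task 6 = 5; EF_Task 6 = 5+5 = 10
ES_Task 7 = 15; EF_Task 7 = 15+4 = 19
ES_Task 8 = max(EF_Task 3=3, EF_Task 6=10) = 10; EF_Task 8 = 10+12 = 22
ES_Task 9 = 23; EF_Task 9 = 23+9 = 32
ES_Task 10 = max(EF_Task 3=3, EF_Task 4=26, EF_Task 6=10, EF_Task 7=19, EF_Task 8=22, EF_Task 9=32) = 32; EF_Task 10 = 32+7 = 39
Expected project duration μ = 39 days. Critical path: Task 2 → Task 5 → Task 9 → Task 10.

Variances on critical path: σ²_Task 2=1.778, σ²_Task 5=1.778, σ²_Task 9=4.000, σ²_Task 10=0.444.
Largest is σ²_Task 9 = 4.000.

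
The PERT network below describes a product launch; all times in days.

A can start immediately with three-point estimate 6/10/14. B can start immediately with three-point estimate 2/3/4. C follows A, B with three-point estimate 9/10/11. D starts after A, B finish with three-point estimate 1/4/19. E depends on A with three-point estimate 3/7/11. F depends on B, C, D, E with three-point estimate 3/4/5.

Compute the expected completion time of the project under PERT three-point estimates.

te_A = (6 + 4·10 + 14)/6 = 60/6 = 10
te_B = (2 + 4·3 + 4)/6 = 18/6 = 3
te_C = (9 + 4·10 + 11)/6 = 60/6 = 10
te_D = (1 + 4·4 + 19)/6 = 36/6 = 6
te_E = (3 + 4·7 + 11)/6 = 42/6 = 7
te_F = (3 + 4·4 + 5)/6 = 24/6 = 4

Forward pass:
ES_A = 0; EF_A = 10
ES_B = 0; EF_B = 3
ES_C = max(EF_A=10, EF_B=3) = 10; EF_C = 10+10 = 20
ES_D = max(EF_A=10, EF_B=3) = 10; EF_D = 10+6 = 16
ES_E = 10; EF_E = 10+7 = 17
ES_F = max(EF_B=3, EF_C=20, EF_D=16, EF_E=17) = 20; EF_F = 20+4 = 24
Expected project duration μ = 24 days. Critical path: A → C → F.

24 days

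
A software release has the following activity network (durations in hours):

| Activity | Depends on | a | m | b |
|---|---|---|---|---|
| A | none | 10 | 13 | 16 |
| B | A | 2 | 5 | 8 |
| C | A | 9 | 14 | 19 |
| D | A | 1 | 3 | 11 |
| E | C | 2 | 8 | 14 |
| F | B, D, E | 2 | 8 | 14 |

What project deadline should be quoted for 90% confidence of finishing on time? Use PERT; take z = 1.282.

te_A = (10 + 4·13 + 16)/6 = 78/6 = 13; σ²_A = ((16−10)/6)² = 1.000
te_B = (2 + 4·5 + 8)/6 = 30/6 = 5; σ²_B = ((8−2)/6)² = 1.000
te_C = (9 + 4·14 + 19)/6 = 84/6 = 14; σ²_C = ((19−9)/6)² = 2.778
te_D = (1 + 4·3 + 11)/6 = 24/6 = 4; σ²_D = ((11−1)/6)² = 2.778
te_E = (2 + 4·8 + 14)/6 = 48/6 = 8; σ²_E = ((14−2)/6)² = 4.000
te_F = (2 + 4·8 + 14)/6 = 48/6 = 8; σ²_F = ((14−2)/6)² = 4.000

Forward pass:
ES_A = 0; EF_A = 13
ES_B = 13; EF_B = 13+5 = 18
ES_C = 13; EF_C = 13+14 = 27
ES_D = 13; EF_D = 13+4 = 17
ES_E = 27; EF_E = 27+8 = 35
ES_F = max(EF_B=18, EF_D=17, EF_E=35) = 35; EF_F = 35+8 = 43
Expected project duration μ = 43 hours. Critical path: A → C → E → F.

Variance along critical path = 1.000 + 2.778 + 4.000 + 4.000 = 11.778; σ = 3.432 hours.
D = μ + z·σ = 43 + 1.282·3.432 = 47.4 hours

47.4 hours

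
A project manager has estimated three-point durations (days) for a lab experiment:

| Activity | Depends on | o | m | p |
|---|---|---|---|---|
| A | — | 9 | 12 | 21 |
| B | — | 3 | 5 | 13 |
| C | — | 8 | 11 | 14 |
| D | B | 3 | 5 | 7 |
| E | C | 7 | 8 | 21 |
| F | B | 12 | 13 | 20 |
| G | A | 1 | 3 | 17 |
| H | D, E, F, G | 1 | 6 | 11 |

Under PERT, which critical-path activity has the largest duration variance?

te_A = (9 + 4·12 + 21)/6 = 78/6 = 13; σ²_A = ((21−9)/6)² = 4.000
te_B = (3 + 4·5 + 13)/6 = 36/6 = 6; σ²_B = ((13−3)/6)² = 2.778
te_C = (8 + 4·11 + 14)/6 = 66/6 = 11; σ²_C = ((14−8)/6)² = 1.000
te_D = (3 + 4·5 + 7)/6 = 30/6 = 5; σ²_D = ((7−3)/6)² = 0.444
te_E = (7 + 4·8 + 21)/6 = 60/6 = 10; σ²_E = ((21−7)/6)² = 5.444
te_F = (12 + 4·13 + 20)/6 = 84/6 = 14; σ²_F = ((20−12)/6)² = 1.778
te_G = (1 + 4·3 + 17)/6 = 30/6 = 5; σ²_G = ((17−1)/6)² = 7.111
te_H = (1 + 4·6 + 11)/6 = 36/6 = 6; σ²_H = ((11−1)/6)² = 2.778

Forward pass:
ES_A = 0; EF_A = 13
ES_B = 0; EF_B = 6
ES_C = 0; EF_C = 11
ES_D = 6; EF_D = 6+5 = 11
ES_E = 11; EF_E = 11+10 = 21
ES_F = 6; EF_F = 6+14 = 20
ES_G = 13; EF_G = 13+5 = 18
ES_H = max(EF_D=11, EF_E=21, EF_F=20, EF_G=18) = 21; EF_H = 21+6 = 27
Expected project duration μ = 27 days. Critical path: C → E → H.

Variances on critical path: σ²_C=1.000, σ²_E=5.444, σ²_H=2.778.
Largest is σ²_E = 5.444.

E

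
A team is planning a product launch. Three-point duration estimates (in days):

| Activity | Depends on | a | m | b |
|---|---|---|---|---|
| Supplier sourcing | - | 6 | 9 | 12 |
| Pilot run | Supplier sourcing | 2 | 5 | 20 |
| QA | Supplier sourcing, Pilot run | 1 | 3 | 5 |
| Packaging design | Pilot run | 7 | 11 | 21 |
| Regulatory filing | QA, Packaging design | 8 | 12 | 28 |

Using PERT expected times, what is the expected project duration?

42 days

te_Supplier sourcing = (6 + 4·9 + 12)/6 = 54/6 = 9
te_Pilot run = (2 + 4·5 + 20)/6 = 42/6 = 7
te_QA = (1 + 4·3 + 5)/6 = 18/6 = 3
te_Packaging design = (7 + 4·11 + 21)/6 = 72/6 = 12
te_Regulatory filing = (8 + 4·12 + 28)/6 = 84/6 = 14

Forward pass:
ES_Supplier sourcing = 0; EF_Supplier sourcing = 9
ES_Pilot run = 9; EF_Pilot run = 9+7 = 16
ES_QA = max(EF_Supplier sourcing=9, EF_Pilot run=16) = 16; EF_QA = 16+3 = 19
ES_Packaging design = 16; EF_Packaging design = 16+12 = 28
ES_Regulatory filing = max(EF_QA=19, EF_Packaging design=28) = 28; EF_Regulatory filing = 28+14 = 42
Expected project duration μ = 42 days. Critical path: Supplier sourcing → Pilot run → Packaging design → Regulatory filing.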